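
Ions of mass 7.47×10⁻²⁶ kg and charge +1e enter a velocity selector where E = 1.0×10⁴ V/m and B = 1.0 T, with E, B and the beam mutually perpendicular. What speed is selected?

Zero net Lorentz force requires |qE| = |q v×B|, i.e. E = vB.
v = E/B = 1.0×10⁴/1.0 = 1.0×10⁴ m/s.
The result is independent of the particle's charge and mass.

v = 1.0×10⁴ m/s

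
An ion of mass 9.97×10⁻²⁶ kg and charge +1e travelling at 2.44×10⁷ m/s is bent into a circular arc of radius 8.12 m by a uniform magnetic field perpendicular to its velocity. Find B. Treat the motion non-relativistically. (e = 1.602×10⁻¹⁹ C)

B ≈ 1.87 T

From |q|vB = mv²/r, B = mv/(|q|r).
B = (9.97×10⁻²⁶)(2.44×10⁷)/((1.602×10⁻¹⁹)(8.12)) ≈ 1.87 T.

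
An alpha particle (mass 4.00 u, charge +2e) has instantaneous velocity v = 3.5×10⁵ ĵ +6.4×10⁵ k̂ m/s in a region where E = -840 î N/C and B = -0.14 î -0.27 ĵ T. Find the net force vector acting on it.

F ≈ (5.51×10⁻¹⁴, -2.87×10⁻¹⁴, 1.57×10⁻¹⁴) N

v×B = (1.73×10⁵, -8.96×10⁴, 4.90×10⁴) N/C.
E + v×B = (1.72×10⁵, -8.96×10⁴, 4.90×10⁴) N/C.
F = q(E + v×B) = (3.204×10⁻¹⁹ C)·(1.72×10⁵, -8.96×10⁴, 4.90×10⁴) = (5.51×10⁻¹⁴, -2.87×10⁻¹⁴, 1.57×10⁻¹⁴) N.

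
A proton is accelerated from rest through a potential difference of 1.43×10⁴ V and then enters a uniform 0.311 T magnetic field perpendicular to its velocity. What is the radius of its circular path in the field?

Acceleration: |q|V = ½mv² ⇒ v = √(2|q|V/m) = √(2·1.602×10⁻¹⁹·1.43×10⁴/1.673×10⁻²⁷) ≈ 1.655×10⁶ m/s.
In the field: r = mv/(|q|B) = (1.673×10⁻²⁷)(1.655×10⁶)/((1.602×10⁻¹⁹)(0.311)) ≈ 0.0556 m.

r ≈ 0.0556 m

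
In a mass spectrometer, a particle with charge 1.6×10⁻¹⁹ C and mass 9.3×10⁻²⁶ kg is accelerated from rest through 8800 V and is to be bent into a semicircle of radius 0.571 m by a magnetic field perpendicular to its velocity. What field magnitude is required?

v = √(2|q|V/m) = √(2·1.6×10⁻¹⁹·8800/9.3×10⁻²⁶) ≈ 1.740×10⁵ m/s.
B = mv/(|q|r) = (9.3×10⁻²⁶)(1.740×10⁵)/((1.6×10⁻¹⁹)(0.571)) ≈ 0.177 T.

B ≈ 0.177 T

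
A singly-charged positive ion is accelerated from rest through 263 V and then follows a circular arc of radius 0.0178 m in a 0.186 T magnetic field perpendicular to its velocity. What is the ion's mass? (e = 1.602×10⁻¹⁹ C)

Combine |q|V = ½mv² and r = mv/(|q|B): eliminate v to get m = qB²r²/(2V).
m = (1.602×10⁻¹⁹)(0.186)²(0.0178)²/(2·263) ≈ 3.34×10⁻²⁷ kg.

m ≈ 3.34×10⁻²⁷ kg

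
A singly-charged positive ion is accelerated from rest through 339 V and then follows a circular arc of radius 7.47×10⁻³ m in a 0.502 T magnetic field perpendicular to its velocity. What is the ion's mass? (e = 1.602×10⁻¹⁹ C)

m ≈ 3.32×10⁻²⁷ kg

Combine |q|V = ½mv² and r = mv/(|q|B): eliminate v to get m = qB²r²/(2V).
m = (1.602×10⁻¹⁹)(0.502)²(7.47×10⁻³)²/(2·339) ≈ 3.32×10⁻²⁷ kg.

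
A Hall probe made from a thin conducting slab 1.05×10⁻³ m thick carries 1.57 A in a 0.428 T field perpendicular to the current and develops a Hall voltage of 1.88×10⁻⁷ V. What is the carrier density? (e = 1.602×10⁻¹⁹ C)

n ≈ 2.12×10²⁸ m⁻³

From V_H = IB/(n e t), n = IB/(V_H e t).
n = (1.57)(0.428)/((1.88×10⁻⁷)(1.602×10⁻¹⁹)(1.05×10⁻³)) ≈ 2.12×10²⁸ m⁻³.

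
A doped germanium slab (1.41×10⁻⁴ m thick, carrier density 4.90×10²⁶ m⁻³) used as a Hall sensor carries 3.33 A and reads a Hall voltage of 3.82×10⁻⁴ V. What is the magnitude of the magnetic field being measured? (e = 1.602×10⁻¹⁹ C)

From V_H = IB/(n e t), B = V_H n e t / I.
B = (3.82×10⁻⁴)(4.90×10²⁶)(1.602×10⁻¹⁹)(1.41×10⁻⁴)/3.33 ≈ 1.27 T.

B ≈ 1.27 T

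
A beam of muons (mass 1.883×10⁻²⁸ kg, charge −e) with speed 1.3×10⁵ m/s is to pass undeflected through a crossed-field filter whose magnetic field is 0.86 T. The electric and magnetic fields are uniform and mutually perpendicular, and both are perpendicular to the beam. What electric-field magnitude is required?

E = 1.1×10⁵ V/m

For straight-line motion qE = qvB, so E = vB.
E = 1.3×10⁵ × 0.86 = 1.1×10⁵ V/m.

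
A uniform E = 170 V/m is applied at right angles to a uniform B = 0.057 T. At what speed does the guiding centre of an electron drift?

v_d ≈ 3000 m/s

In crossed fields the guiding centre drifts at v_d = |E×B|/B² = E/B, independent of charge and mass.
v_d = 170/0.057 = 3000 m/s.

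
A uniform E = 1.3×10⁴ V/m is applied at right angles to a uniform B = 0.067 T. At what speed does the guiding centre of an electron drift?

v_d ≈ 1.9×10⁵ m/s

The steady drift has the magnetic force balancing the electric force, so v_d = E/B.
v_d = 1.3×10⁴/0.067 = 1.9×10⁵ m/s.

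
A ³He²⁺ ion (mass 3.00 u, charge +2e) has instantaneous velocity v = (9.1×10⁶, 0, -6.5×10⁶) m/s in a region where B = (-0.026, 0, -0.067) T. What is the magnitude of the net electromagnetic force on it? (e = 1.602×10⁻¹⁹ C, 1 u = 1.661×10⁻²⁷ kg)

|F| ≈ 2.49×10⁻¹³ N

v×B = (0, 7.79×10⁵, 0) N/C.
F = q v×B = (3.204×10⁻¹⁹ C)·(0, 7.79×10⁵, 0) = (0, 2.49×10⁻¹³, 0) N.
|F| = 2.49×10⁻¹³ N.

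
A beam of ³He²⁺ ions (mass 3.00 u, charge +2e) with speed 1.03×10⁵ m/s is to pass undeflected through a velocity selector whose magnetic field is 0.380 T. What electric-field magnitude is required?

E = 3.91×10⁴ V/m

For straight-line motion qE = qvB, so E = vB.
E = 1.03×10⁵ × 0.380 = 3.91×10⁴ V/m.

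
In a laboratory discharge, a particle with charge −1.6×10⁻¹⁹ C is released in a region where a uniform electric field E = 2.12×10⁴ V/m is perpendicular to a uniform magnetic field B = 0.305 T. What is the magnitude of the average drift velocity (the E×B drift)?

v_d ≈ 6.95×10⁴ m/s

In crossed fields the guiding centre drifts at v_d = |E×B|/B² = E/B, independent of charge and mass.
v_d = 2.12×10⁴/0.305 = 6.95×10⁴ m/s.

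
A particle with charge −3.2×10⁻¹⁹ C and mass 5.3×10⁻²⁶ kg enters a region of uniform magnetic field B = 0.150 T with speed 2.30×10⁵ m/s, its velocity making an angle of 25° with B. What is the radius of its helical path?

v⊥ = v sinθ = 2.30×10⁵·sin25° ≈ 9.720×10⁴ m/s.
r = m v⊥/(|q|B) = (5.3×10⁻²⁶)(9.720×10⁴)/((3.2×10⁻¹⁹)(0.150)) ≈ 0.107 m.

r ≈ 0.107 m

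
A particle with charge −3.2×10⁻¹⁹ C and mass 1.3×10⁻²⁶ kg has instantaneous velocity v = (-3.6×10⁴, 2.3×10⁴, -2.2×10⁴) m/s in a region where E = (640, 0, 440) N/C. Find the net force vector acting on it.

F ≈ (-2.05×10⁻¹⁶, 0, -1.41×10⁻¹⁶) N

Only an electric field acts, so F = qE = (−3.2×10⁻¹⁹ C)·(640, 0, 440) = (-2.05×10⁻¹⁶, 0, -1.41×10⁻¹⁶) N.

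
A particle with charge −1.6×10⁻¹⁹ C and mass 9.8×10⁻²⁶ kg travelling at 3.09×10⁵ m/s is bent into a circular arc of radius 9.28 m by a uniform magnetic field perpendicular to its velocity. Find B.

From |q|vB = mv²/r, B = mv/(|q|r).
B = (9.8×10⁻²⁶)(3.09×10⁵)/((1.6×10⁻¹⁹)(9.28)) ≈ 0.0204 T.

B ≈ 0.0204 T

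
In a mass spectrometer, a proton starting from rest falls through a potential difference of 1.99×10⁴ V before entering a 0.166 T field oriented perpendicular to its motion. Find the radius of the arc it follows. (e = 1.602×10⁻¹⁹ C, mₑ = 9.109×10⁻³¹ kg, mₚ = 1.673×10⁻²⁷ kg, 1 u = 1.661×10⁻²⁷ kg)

Acceleration: |q|V = ½mv² ⇒ v = √(2|q|V/m) = √(2·1.602×10⁻¹⁹·1.99×10⁴/1.673×10⁻²⁷) ≈ 1.952×10⁶ m/s.
In the field: r = mv/(|q|B) = (1.673×10⁻²⁷)(1.952×10⁶)/((1.602×10⁻¹⁹)(0.166)) ≈ 0.123 m.

r ≈ 0.123 m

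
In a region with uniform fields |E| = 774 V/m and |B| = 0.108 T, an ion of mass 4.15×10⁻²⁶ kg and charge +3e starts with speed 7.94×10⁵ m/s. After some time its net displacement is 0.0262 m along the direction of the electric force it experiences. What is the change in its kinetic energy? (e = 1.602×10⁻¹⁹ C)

The magnetic force is always ⟂ v and does no work; only the electric force changes KE.
ΔKE = F_E · d = |q|E d = (4.806×10⁻¹⁹)(774)(0.0262) ≈ 9.75×10⁻¹⁸ J.

ΔKE ≈ 9.75×10⁻¹⁸ J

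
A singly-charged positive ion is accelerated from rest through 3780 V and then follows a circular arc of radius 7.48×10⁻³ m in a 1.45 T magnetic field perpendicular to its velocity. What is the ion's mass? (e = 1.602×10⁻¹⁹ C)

m ≈ 2.49×10⁻²⁷ kg

Combine |q|V = ½mv² and r = mv/(|q|B): eliminate v to get m = qB²r²/(2V).
m = (1.602×10⁻¹⁹)(1.45)²(7.48×10⁻³)²/(2·3780) ≈ 2.49×10⁻²⁷ kg.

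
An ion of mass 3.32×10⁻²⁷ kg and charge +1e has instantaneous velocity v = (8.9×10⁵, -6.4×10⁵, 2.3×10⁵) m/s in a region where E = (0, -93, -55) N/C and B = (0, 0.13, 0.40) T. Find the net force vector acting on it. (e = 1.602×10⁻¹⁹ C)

F ≈ (-4.58×10⁻¹⁴, -5.70×10⁻¹⁴, 1.85×10⁻¹⁴) N

v×B = (-2.86×10⁵, -3.56×10⁵, 1.16×10⁵) N/C.
E + v×B = (-2.86×10⁵, -3.56×10⁵, 1.16×10⁵) N/C.
F = q(E + v×B) = (1.602×10⁻¹⁹ C)·(-2.86×10⁵, -3.56×10⁵, 1.16×10⁵) = (-4.58×10⁻¹⁴, -5.70×10⁻¹⁴, 1.85×10⁻¹⁴) N.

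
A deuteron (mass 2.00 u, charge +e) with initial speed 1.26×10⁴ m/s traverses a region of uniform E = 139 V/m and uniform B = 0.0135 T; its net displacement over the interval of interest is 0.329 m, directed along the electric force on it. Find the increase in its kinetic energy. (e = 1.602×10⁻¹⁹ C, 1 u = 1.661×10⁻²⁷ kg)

The magnetic force is always ⟂ v and does no work; only the electric force changes KE.
ΔKE = F_E · d = |q|E d = (1.602×10⁻¹⁹)(139)(0.329) ≈ 7.33×10⁻¹⁸ J.

ΔKE ≈ 7.33×10⁻¹⁸ J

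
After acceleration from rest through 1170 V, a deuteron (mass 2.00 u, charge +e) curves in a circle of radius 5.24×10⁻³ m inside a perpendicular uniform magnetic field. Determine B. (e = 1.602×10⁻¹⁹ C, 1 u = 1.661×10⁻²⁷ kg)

v = √(2|q|V/m) = √(2·1.602×10⁻¹⁹·1170/3.322×10⁻²⁷) ≈ 3.359×10⁵ m/s.
B = mv/(|q|r) = (3.322×10⁻²⁷)(3.359×10⁵)/((1.602×10⁻¹⁹)(5.24×10⁻³)) ≈ 1.33 T.

B ≈ 1.33 T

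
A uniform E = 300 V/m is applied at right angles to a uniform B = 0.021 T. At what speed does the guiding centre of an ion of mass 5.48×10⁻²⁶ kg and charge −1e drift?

v_d ≈ 1.4×10⁴ m/s

The E×B drift speed is v_d = E/B.
v_d = 300/0.021 = 1.4×10⁴ m/s.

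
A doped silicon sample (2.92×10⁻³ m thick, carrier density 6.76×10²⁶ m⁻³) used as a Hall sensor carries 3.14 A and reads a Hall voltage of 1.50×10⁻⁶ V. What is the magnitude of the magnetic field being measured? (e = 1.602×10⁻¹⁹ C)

From V_H = IB/(n e t), B = V_H n e t / I.
B = (1.50×10⁻⁶)(6.76×10²⁶)(1.602×10⁻¹⁹)(2.92×10⁻³)/3.14 ≈ 0.151 T.

B ≈ 0.151 T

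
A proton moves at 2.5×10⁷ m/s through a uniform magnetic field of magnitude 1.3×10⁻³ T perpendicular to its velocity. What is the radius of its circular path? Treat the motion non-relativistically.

The magnetic force provides the centripetal force: |q|vB = mv²/r.
r = mv/(|q|B) = (1.673×10⁻²⁷)(2.5×10⁷)/((1.602×10⁻¹⁹)(1.3×10⁻³)) ≈ 200 m.

r ≈ 200 m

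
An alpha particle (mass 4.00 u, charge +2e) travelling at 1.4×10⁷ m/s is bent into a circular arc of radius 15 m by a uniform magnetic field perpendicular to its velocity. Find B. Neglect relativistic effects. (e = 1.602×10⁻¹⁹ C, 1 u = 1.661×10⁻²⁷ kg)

From |q|vB = mv²/r, B = mv/(|q|r).
B = (6.644×10⁻²⁷)(1.4×10⁷)/((3.204×10⁻¹⁹)(15)) ≈ 0.019 T.

B ≈ 0.019 T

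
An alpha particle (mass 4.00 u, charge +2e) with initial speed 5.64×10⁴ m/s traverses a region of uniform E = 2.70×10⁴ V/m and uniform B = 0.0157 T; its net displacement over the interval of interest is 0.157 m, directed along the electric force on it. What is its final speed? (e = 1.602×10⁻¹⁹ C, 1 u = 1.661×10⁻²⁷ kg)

v_f ≈ 6.42×10⁵ m/s

B does no work; ΔKE = |q|E d.
½mv_f² = ½mv₀² + |q|Ed = ½(6.644×10⁻²⁷)(5.64×10⁴)² + (3.204×10⁻¹⁹)(2.70×10⁴)(0.157) ≈ 1.057×10⁻¹⁷ J + 1.358×10⁻¹⁵ J ≈ 1.369×10⁻¹⁵ J.
v_f = √(2·1.369×10⁻¹⁵/6.644×10⁻²⁷) ≈ 6.42×10⁵ m/s.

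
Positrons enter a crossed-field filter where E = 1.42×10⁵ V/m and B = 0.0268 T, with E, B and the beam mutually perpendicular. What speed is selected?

For undeflected motion the electric and magnetic forces balance: qE = qvB.
v = E/B = 1.42×10⁵/0.0268 = 5.30×10⁶ m/s.

v = 5.30×10⁶ m/s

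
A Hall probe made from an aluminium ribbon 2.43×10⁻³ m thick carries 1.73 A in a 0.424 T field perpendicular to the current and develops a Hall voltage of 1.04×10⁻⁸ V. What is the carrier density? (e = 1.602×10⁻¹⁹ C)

From V_H = IB/(n e t), n = IB/(V_H e t).
n = (1.73)(0.424)/((1.04×10⁻⁸)(1.602×10⁻¹⁹)(2.43×10⁻³)) ≈ 1.81×10²⁹ m⁻³.

n ≈ 1.81×10²⁹ m⁻³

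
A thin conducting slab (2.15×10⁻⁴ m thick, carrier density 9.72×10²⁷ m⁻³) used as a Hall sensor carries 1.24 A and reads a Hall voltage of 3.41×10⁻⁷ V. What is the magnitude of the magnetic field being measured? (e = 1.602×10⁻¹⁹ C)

B ≈ 0.0921 T

From V_H = IB/(n e t), B = V_H n e t / I.
B = (3.41×10⁻⁷)(9.72×10²⁷)(1.602×10⁻¹⁹)(2.15×10⁻⁴)/1.24 ≈ 0.0921 T.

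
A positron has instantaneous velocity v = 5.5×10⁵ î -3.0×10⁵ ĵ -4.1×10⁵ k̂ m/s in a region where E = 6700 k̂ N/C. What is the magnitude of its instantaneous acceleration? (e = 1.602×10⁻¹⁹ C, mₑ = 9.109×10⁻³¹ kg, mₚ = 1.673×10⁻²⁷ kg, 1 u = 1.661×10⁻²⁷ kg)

Only an electric field acts, so F = qE = (1.602×10⁻¹⁹ C)·(0, 0, 6700) = (0, 0, 1.07×10⁻¹⁵) N.
|a| = |F|/m = 1.073×10⁻¹⁵/9.109×10⁻³¹ ≈ 1.18×10¹⁵ m/s².

|a| ≈ 1.18×10¹⁵ m/s²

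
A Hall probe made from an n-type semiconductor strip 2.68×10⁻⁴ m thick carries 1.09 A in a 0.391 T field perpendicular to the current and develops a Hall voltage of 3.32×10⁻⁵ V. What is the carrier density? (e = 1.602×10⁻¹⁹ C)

From V_H = IB/(n e t), n = IB/(V_H e t).
n = (1.09)(0.391)/((3.32×10⁻⁵)(1.602×10⁻¹⁹)(2.68×10⁻⁴)) ≈ 2.99×10²⁶ m⁻³.

n ≈ 2.99×10²⁶ m⁻³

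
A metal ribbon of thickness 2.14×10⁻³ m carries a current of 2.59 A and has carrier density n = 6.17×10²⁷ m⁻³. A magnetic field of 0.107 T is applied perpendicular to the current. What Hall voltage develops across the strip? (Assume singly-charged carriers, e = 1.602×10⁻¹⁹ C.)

V_H ≈ 1.31×10⁻⁷ V

V_H = IB/(n e t).
V_H = (2.59)(0.107)/((6.17×10²⁷)(1.602×10⁻¹⁹)(2.14×10⁻³)) ≈ 1.31×10⁻⁷ V.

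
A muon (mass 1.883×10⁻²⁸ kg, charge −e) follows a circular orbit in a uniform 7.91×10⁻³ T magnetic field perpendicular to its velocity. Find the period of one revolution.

T ≈ 9.34×10⁻⁷ s

The cyclotron period depends only on m, q, B: T = 2πm/(|q|B).
T = 2π(1.883×10⁻²⁸)/((1.602×10⁻¹⁹)(7.91×10⁻³)) ≈ 9.34×10⁻⁷ s.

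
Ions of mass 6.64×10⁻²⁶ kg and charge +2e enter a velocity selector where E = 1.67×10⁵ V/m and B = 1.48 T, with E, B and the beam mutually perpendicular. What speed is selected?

Straight-line motion ⇒ electric and magnetic forces cancel, so E = vB.
v = E/B = 1.67×10⁵/1.48 = 1.13×10⁵ m/s.

v = 1.13×10⁵ m/s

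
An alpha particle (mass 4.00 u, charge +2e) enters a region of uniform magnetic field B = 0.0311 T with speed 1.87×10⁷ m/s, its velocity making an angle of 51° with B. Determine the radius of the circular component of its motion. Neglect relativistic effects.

v⊥ = v sinθ = 1.87×10⁷·sin51° ≈ 1.453×10⁷ m/s.
r = m v⊥/(|q|B) = (6.644×10⁻²⁷)(1.453×10⁷)/((3.204×10⁻¹⁹)(0.0311)) ≈ 9.69 m.

r ≈ 9.69 m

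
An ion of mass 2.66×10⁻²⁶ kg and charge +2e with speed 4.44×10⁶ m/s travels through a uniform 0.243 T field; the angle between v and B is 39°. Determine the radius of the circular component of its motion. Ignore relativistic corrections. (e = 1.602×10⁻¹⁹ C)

r ≈ 0.955 m

v⊥ = v sinθ = 4.44×10⁶·sin39° ≈ 2.794×10⁶ m/s.
r = m v⊥/(|q|B) = (2.66×10⁻²⁶)(2.794×10⁶)/((3.204×10⁻¹⁹)(0.243)) ≈ 0.955 m.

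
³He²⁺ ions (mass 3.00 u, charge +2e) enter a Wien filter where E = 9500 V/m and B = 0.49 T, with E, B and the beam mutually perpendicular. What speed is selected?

Zero net Lorentz force requires |qE| = |q v×B|, i.e. E = vB.
v = E/B = 9500/0.49 = 1.9×10⁴ m/s.
The result is independent of the particle's charge and mass.

v = 1.9×10⁴ m/s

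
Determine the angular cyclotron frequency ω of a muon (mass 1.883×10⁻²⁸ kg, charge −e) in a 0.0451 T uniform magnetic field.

ω = |q|B/m.
ω = (1.602×10⁻¹⁹)(0.0451)/1.883×10⁻²⁸ ≈ 3.84×10⁷ rad/s.

ω ≈ 3.84×10⁷ rad/s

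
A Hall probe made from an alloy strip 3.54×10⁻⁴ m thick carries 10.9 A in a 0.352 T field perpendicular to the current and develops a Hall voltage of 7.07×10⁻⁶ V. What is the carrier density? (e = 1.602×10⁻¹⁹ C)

n ≈ 9.57×10²⁷ m⁻³

From V_H = IB/(n e t), n = IB/(V_H e t).
n = (10.9)(0.352)/((7.07×10⁻⁶)(1.602×10⁻¹⁹)(3.54×10⁻⁴)) ≈ 9.57×10²⁷ m⁻³.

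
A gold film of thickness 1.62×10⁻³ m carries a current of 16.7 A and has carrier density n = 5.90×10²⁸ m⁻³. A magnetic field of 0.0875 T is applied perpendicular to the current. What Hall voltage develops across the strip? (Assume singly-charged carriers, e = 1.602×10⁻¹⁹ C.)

V_H ≈ 9.54×10⁻⁸ V

V_H = IB/(n e t).
V_H = (16.7)(0.0875)/((5.90×10²⁸)(1.602×10⁻¹⁹)(1.62×10⁻³)) ≈ 9.54×10⁻⁸ V.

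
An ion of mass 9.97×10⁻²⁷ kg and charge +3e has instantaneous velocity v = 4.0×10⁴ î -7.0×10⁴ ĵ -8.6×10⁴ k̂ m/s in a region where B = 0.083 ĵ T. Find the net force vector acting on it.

F ≈ (3.43×10⁻¹⁵, 0, 1.60×10⁻¹⁵) N

v×B = (7140, 0, 3320) N/C.
F = q v×B = (4.806×10⁻¹⁹ C)·(7140, 0, 3320) = (3.43×10⁻¹⁵, 0, 1.60×10⁻¹⁵) N.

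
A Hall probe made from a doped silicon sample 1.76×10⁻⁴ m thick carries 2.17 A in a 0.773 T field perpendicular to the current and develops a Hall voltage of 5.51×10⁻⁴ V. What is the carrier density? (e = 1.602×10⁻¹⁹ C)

n ≈ 1.08×10²⁶ m⁻³

From V_H = IB/(n e t), n = IB/(V_H e t).
n = (2.17)(0.773)/((5.51×10⁻⁴)(1.602×10⁻¹⁹)(1.76×10⁻⁴)) ≈ 1.08×10²⁶ m⁻³.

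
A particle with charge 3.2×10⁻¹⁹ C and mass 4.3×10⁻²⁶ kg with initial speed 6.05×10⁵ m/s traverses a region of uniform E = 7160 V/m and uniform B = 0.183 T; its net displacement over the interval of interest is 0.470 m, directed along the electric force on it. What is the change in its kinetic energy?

The magnetic force is always ⟂ v and does no work; only the electric force changes KE.
ΔKE = F_E · d = |q|E d = (3.2×10⁻¹⁹)(7160)(0.470) ≈ 1.08×10⁻¹⁵ J.

ΔKE ≈ 1.08×10⁻¹⁵ J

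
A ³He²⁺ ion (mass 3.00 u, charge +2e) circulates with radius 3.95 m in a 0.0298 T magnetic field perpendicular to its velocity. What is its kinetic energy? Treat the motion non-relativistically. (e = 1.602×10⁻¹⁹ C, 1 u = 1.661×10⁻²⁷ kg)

KE ≈ 8.91×10⁵ eV

v = |q|Br/m, then KE = ½mv² = (qBr)²/(2m).
v = (3.204×10⁻¹⁹)(0.0298)(3.95)/4.983×10⁻²⁷ ≈ 7.569×10⁶ m/s.
KE = ½(4.983×10⁻²⁷)(7.569×10⁶)² ≈ 1.43×10⁻¹³ J = 8.91×10⁵ eV.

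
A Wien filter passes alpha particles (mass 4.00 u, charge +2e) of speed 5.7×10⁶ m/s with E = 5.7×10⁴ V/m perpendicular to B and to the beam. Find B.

B = 0.010 T

Balance of forces in the selector: qE = qvB ⇒ B = E/v.
B = 5.7×10⁴/5.7×10⁶ = 0.010 T.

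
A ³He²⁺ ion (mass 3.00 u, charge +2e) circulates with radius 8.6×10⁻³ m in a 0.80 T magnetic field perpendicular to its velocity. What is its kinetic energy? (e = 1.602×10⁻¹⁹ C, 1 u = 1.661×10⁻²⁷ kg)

KE ≈ 3000 eV

v = |q|Br/m, then KE = ½mv² = (qBr)²/(2m).
v = (3.204×10⁻¹⁹)(0.80)(8.6×10⁻³)/4.983×10⁻²⁷ ≈ 4.424×10⁵ m/s.
KE = ½(4.983×10⁻²⁷)(4.424×10⁵)² ≈ 4.9×10⁻¹⁶ J = 3000 eV.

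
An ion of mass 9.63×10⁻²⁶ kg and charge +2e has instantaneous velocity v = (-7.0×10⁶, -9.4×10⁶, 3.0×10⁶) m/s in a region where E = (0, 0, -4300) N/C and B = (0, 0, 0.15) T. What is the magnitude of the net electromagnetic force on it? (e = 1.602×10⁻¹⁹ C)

v×B = (-1.41×10⁶, 1.05×10⁶, 0) N/C.
E + v×B = (-1.41×10⁶, 1.05×10⁶, -4300) N/C.
F = q(E + v×B) = (3.204×10⁻¹⁹ C)·(-1.41×10⁶, 1.05×10⁶, -4300) = (-4.52×10⁻¹³, 3.36×10⁻¹³, -1.38×10⁻¹⁵) N.
|F| = 5.63×10⁻¹³ N.

|F| ≈ 5.63×10⁻¹³ N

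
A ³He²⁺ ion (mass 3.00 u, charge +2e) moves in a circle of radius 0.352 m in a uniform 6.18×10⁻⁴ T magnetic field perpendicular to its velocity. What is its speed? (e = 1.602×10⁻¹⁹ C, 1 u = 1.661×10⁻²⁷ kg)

v ≈ 1.40×10⁴ m/s

From |q|vB = mv²/r, v = |q|Br/m.
v = (3.204×10⁻¹⁹)(6.18×10⁻⁴)(0.352)/4.983×10⁻²⁷ ≈ 1.40×10⁴ m/s.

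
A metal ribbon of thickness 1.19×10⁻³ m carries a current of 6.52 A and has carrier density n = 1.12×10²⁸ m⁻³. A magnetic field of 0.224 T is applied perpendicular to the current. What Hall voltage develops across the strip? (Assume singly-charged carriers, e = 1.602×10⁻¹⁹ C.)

V_H = IB/(n e t).
V_H = (6.52)(0.224)/((1.12×10²⁸)(1.602×10⁻¹⁹)(1.19×10⁻³)) ≈ 6.84×10⁻⁷ V.

V_H ≈ 6.84×10⁻⁷ V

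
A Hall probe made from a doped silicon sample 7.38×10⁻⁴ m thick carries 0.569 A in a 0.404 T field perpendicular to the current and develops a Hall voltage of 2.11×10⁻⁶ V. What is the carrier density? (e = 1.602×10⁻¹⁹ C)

n ≈ 9.21×10²⁶ m⁻³

From V_H = IB/(n e t), n = IB/(V_H e t).
n = (0.569)(0.404)/((2.11×10⁻⁶)(1.602×10⁻¹⁹)(7.38×10⁻⁴)) ≈ 9.21×10²⁶ m⁻³.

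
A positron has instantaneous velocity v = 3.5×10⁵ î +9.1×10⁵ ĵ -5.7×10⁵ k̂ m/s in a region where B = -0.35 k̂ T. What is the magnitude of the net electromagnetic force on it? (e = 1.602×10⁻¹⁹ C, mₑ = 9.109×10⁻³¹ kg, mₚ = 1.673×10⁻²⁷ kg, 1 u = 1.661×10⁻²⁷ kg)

v×B = (-3.18×10⁵, 1.22×10⁵, 0) N/C.
F = q v×B = (1.602×10⁻¹⁹ C)·(-3.18×10⁵, 1.22×10⁵, 0) = (-5.10×10⁻¹⁴, 1.96×10⁻¹⁴, 0) N.
|F| = 5.47×10⁻¹⁴ N.

|F| ≈ 5.47×10⁻¹⁴ N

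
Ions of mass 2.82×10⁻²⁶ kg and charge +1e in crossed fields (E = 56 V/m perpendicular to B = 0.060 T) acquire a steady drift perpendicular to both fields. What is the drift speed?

The E×B drift speed is v_d = E/B.
v_d = 56/0.060 = 930 m/s.

v_d ≈ 930 m/s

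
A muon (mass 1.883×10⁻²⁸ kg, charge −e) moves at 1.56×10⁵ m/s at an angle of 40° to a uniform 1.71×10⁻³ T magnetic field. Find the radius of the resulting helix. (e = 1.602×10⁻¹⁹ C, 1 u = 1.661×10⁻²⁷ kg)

v⊥ = v sinθ = 1.56×10⁵·sin40° ≈ 1.003×10⁵ m/s.
r = m v⊥/(|q|B) = (1.883×10⁻²⁸)(1.003×10⁵)/((1.602×10⁻¹⁹)(1.71×10⁻³)) ≈ 0.0689 m.

r ≈ 0.0689 m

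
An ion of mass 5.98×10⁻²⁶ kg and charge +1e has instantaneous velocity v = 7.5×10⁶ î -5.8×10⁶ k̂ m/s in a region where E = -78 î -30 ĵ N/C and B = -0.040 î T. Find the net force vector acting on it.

v×B = (0, 2.32×10⁵, 0) N/C.
E + v×B = (-78.0, 2.32×10⁵, 0) N/C.
F = q(E + v×B) = (1.602×10⁻¹⁹ C)·(-78.0, 2.32×10⁵, 0) = (-1.25×10⁻¹⁷, 3.72×10⁻¹⁴, 0) N.

F ≈ (-1.25×10⁻¹⁷, 3.72×10⁻¹⁴, 0) N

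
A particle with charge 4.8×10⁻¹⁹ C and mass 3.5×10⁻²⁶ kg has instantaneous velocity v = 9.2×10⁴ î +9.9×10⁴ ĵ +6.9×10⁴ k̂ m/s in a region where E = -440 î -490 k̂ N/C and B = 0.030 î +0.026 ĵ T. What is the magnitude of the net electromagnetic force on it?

v×B = (-1790, 2070, -578) N/C.
E + v×B = (-2230, 2070, -1070) N/C.
F = q(E + v×B) = (4.8×10⁻¹⁹ C)·(-2230, 2070, -1070) = (-1.07×10⁻¹⁵, 9.94×10⁻¹⁶, -5.13×10⁻¹⁶) N.
|F| = 1.55×10⁻¹⁵ N.

|F| ≈ 1.55×10⁻¹⁵ N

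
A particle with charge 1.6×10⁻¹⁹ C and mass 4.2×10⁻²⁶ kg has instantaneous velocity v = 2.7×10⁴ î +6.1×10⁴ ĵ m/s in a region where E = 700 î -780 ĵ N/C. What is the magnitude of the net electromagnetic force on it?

Only an electric field acts, so F = qE = (1.6×10⁻¹⁹ C)·(700, -780, 0) = (1.12×10⁻¹⁶, -1.25×10⁻¹⁶, 0) N.
|F| = 1.68×10⁻¹⁶ N.

|F| ≈ 1.68×10⁻¹⁶ N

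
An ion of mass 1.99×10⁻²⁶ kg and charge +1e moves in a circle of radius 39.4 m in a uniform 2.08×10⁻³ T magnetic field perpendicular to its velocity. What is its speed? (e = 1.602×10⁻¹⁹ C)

From |q|vB = mv²/r, v = |q|Br/m.
v = (1.602×10⁻¹⁹)(2.08×10⁻³)(39.4)/1.99×10⁻²⁶ ≈ 6.60×10⁵ m/s.

v ≈ 6.60×10⁵ m/s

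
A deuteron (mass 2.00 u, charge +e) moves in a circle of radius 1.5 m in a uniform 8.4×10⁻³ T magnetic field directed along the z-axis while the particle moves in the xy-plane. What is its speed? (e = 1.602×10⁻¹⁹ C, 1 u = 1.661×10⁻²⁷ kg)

From |q|vB = mv²/r, v = |q|Br/m.
v = (1.602×10⁻¹⁹)(8.4×10⁻³)(1.5)/3.322×10⁻²⁷ ≈ 6.1×10⁵ m/s.

v ≈ 6.1×10⁵ m/s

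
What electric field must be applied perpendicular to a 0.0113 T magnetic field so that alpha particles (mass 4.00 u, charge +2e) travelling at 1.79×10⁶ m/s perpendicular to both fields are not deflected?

For straight-line motion qE = qvB, so E = vB.
E = 1.79×10⁶ × 0.0113 = 2.02×10⁴ V/m.

E = 2.02×10⁴ V/m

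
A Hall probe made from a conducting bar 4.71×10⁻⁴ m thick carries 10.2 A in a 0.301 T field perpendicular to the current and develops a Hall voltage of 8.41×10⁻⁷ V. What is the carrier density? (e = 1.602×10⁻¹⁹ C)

n ≈ 4.84×10²⁸ m⁻³

From V_H = IB/(n e t), n = IB/(V_H e t).
n = (10.2)(0.301)/((8.41×10⁻⁷)(1.602×10⁻¹⁹)(4.71×10⁻⁴)) ≈ 4.84×10²⁸ m⁻³.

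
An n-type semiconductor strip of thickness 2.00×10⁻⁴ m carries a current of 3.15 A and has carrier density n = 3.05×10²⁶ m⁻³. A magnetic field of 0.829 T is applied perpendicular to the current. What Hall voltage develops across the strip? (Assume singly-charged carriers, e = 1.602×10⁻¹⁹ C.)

V_H = IB/(n e t).
V_H = (3.15)(0.829)/((3.05×10²⁶)(1.602×10⁻¹⁹)(2.00×10⁻⁴)) ≈ 2.67×10⁻⁴ V.

V_H ≈ 2.67×10⁻⁴ V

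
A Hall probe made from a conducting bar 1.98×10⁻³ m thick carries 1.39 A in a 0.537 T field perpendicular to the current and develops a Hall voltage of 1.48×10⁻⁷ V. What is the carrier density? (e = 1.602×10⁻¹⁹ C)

n ≈ 1.59×10²⁸ m⁻³

From V_H = IB/(n e t), n = IB/(V_H e t).
n = (1.39)(0.537)/((1.48×10⁻⁷)(1.602×10⁻¹⁹)(1.98×10⁻³)) ≈ 1.59×10²⁸ m⁻³.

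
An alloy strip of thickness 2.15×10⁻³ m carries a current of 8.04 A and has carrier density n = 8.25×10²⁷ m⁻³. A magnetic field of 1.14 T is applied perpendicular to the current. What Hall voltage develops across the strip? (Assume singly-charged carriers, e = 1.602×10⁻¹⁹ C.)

V_H ≈ 3.23×10⁻⁶ V

V_H = IB/(n e t).
V_H = (8.04)(1.14)/((8.25×10²⁷)(1.602×10⁻¹⁹)(2.15×10⁻³)) ≈ 3.23×10⁻⁶ V.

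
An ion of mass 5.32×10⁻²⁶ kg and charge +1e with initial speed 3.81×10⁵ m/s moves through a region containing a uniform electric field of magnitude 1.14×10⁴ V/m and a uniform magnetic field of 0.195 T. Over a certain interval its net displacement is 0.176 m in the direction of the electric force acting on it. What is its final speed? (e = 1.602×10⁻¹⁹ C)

v_f ≈ 3.97×10⁵ m/s

B does no work; ΔKE = |q|E d.
½mv_f² = ½mv₀² + |q|Ed = ½(5.32×10⁻²⁶)(3.81×10⁵)² + (1.602×10⁻¹⁹)(1.14×10⁴)(0.176) ≈ 3.861×10⁻¹⁵ J + 3.214×10⁻¹⁶ J ≈ 4.183×10⁻¹⁵ J.
v_f = √(2·4.183×10⁻¹⁵/5.32×10⁻²⁶) ≈ 3.97×10⁵ m/s.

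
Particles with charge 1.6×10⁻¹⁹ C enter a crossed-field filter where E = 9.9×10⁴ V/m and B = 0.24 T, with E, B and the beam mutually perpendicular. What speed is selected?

v = 4.1×10⁵ m/s

For undeflected motion the electric and magnetic forces balance: qE = qvB.
v = E/B = 9.9×10⁴/0.24 = 4.1×10⁵ m/s.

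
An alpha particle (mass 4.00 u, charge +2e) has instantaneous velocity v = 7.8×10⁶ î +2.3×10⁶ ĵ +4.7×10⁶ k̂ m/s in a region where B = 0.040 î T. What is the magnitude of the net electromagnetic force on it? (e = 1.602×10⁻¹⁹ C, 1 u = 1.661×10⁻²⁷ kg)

v×B = (0, 1.88×10⁵, -9.20×10⁴) N/C.
F = q v×B = (3.204×10⁻¹⁹ C)·(0, 1.88×10⁵, -9.20×10⁴) = (0, 6.02×10⁻¹⁴, -2.95×10⁻¹⁴) N.
|F| = 6.71×10⁻¹⁴ N.

|F| ≈ 6.71×10⁻¹⁴ N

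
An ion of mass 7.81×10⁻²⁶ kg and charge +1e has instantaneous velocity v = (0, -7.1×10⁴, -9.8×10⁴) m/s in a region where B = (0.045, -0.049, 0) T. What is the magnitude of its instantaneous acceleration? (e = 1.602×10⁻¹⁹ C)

v×B = (-4800, -4410, 3200) N/C.
F = q v×B = (1.602×10⁻¹⁹ C)·(-4800, -4410, 3200) = (-7.69×10⁻¹⁶, -7.06×10⁻¹⁶, 5.12×10⁻¹⁶) N.
|a| = |F|/m = 1.163×10⁻¹⁵/7.81×10⁻²⁶ ≈ 1.49×10¹⁰ m/s².

|a| ≈ 1.49×10¹⁰ m/s²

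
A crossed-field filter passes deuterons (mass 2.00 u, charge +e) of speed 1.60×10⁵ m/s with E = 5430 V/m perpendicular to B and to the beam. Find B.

Balance of forces in the selector: qE = qvB ⇒ B = E/v.
B = 5430/1.60×10⁵ = 0.0339 T.

B = 0.0339 T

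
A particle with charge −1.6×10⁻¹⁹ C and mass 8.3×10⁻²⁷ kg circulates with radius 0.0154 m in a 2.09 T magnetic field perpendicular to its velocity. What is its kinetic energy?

v = |q|Br/m, then KE = ½mv² = (qBr)²/(2m).
v = (1.6×10⁻¹⁹)(2.09)(0.0154)/8.3×10⁻²⁷ ≈ 6.205×10⁵ m/s.
KE = ½(8.3×10⁻²⁷)(6.205×10⁵)² ≈ 1.60×10⁻¹⁵ J = 9970 eV.

KE ≈ 9970 eV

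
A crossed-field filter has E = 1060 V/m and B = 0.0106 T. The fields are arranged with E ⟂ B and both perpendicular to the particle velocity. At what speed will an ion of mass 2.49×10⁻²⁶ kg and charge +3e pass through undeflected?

For undeflected motion the electric and magnetic forces balance: qE = qvB.
v = E/B = 1060/0.0106 = 1.00×10⁵ m/s.

v = 1.00×10⁵ m/s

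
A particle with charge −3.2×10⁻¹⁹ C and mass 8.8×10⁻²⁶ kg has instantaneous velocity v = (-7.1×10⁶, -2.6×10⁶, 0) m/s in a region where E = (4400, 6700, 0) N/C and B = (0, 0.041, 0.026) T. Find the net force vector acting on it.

F ≈ (2.02×10⁻¹⁴, -6.12×10⁻¹⁴, 9.32×10⁻¹⁴) N

v×B = (-6.76×10⁴, 1.85×10⁵, -2.91×10⁵) N/C.
E + v×B = (-6.32×10⁴, 1.91×10⁵, -2.91×10⁵) N/C.
F = q(E + v×B) = (−3.2×10⁻¹⁹ C)·(-6.32×10⁴, 1.91×10⁵, -2.91×10⁵) = (2.02×10⁻¹⁴, -6.12×10⁻¹⁴, 9.32×10⁻¹⁴) N.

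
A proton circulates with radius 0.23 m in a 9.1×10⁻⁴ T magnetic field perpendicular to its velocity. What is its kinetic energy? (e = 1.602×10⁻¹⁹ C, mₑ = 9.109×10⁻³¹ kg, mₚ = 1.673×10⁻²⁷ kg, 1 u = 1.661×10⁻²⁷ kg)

v = |q|Br/m, then KE = ½mv² = (qBr)²/(2m).
v = (1.602×10⁻¹⁹)(9.1×10⁻⁴)(0.23)/1.673×10⁻²⁷ ≈ 2.004×10⁴ m/s.
KE = ½(1.673×10⁻²⁷)(2.004×10⁴)² ≈ 3.4×10⁻¹⁹ J = 2.1 eV.

KE ≈ 2.1 eV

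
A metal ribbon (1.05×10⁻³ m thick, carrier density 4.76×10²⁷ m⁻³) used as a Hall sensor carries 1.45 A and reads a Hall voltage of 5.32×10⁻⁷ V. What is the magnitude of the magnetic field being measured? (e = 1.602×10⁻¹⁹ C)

B ≈ 0.294 T

From V_H = IB/(n e t), B = V_H n e t / I.
B = (5.32×10⁻⁷)(4.76×10²⁷)(1.602×10⁻¹⁹)(1.05×10⁻³)/1.45 ≈ 0.294 T.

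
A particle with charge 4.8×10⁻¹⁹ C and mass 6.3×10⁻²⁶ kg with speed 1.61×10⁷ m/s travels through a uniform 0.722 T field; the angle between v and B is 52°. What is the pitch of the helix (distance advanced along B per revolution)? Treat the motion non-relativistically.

p ≈ 11.3 m

v∥ = v cosθ = 1.61×10⁷·cos52° ≈ 9.912×10⁶ m/s.
T = 2πm/(|q|B) = 2π(6.3×10⁻²⁶)/((4.8×10⁻¹⁹)(0.722)) ≈ 1.142×10⁻⁶ s.
pitch = v∥ T = (9.912×10⁶)(1.142×10⁻⁶) ≈ 11.3 m.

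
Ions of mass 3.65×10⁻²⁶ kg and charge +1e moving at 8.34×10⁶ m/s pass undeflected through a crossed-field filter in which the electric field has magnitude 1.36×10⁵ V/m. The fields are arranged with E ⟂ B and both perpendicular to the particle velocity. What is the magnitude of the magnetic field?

Balance of forces in the selector: qE = qvB ⇒ B = E/v.
B = 1.36×10⁵/8.34×10⁶ = 0.0163 T.

B = 0.0163 T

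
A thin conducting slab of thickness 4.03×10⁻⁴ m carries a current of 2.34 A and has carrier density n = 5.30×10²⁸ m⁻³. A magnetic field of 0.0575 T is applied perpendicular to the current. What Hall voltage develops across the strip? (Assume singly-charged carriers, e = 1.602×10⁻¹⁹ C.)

V_H ≈ 3.93×10⁻⁸ V

V_H = IB/(n e t).
V_H = (2.34)(0.0575)/((5.30×10²⁸)(1.602×10⁻¹⁹)(4.03×10⁻⁴)) ≈ 3.93×10⁻⁸ V.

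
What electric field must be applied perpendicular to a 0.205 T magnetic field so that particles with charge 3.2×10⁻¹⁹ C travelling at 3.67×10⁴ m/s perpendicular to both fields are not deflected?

For straight-line motion qE = qvB, so E = vB.
E = 3.67×10⁴ × 0.205 = 7520 V/m.

E = 7520 V/m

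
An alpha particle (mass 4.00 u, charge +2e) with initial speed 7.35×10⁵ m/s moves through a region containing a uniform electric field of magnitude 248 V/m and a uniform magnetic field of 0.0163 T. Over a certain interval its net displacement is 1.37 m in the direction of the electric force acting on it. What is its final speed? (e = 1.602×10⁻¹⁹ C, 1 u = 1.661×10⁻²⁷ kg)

v_f ≈ 7.57×10⁵ m/s

B does no work; ΔKE = |q|E d.
½mv_f² = ½mv₀² + |q|Ed = ½(6.644×10⁻²⁷)(7.35×10⁵)² + (3.204×10⁻¹⁹)(248)(1.37) ≈ 1.795×10⁻¹⁵ J + 1.089×10⁻¹⁶ J ≈ 1.903×10⁻¹⁵ J.
v_f = √(2·1.903×10⁻¹⁵/6.644×10⁻²⁷) ≈ 7.57×10⁵ m/s.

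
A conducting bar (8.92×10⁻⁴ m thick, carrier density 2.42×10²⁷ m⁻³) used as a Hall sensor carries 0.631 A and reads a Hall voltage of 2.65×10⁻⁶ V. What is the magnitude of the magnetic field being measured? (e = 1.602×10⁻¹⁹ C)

B ≈ 1.45 T

From V_H = IB/(n e t), B = V_H n e t / I.
B = (2.65×10⁻⁶)(2.42×10²⁷)(1.602×10⁻¹⁹)(8.92×10⁻⁴)/0.631 ≈ 1.45 T.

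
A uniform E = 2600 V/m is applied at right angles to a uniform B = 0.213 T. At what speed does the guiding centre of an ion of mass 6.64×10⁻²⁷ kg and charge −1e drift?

v_d ≈ 1.22×10⁴ m/s

The steady drift has the magnetic force balancing the electric force, so v_d = E/B.
v_d = 2600/0.213 = 1.22×10⁴ m/s.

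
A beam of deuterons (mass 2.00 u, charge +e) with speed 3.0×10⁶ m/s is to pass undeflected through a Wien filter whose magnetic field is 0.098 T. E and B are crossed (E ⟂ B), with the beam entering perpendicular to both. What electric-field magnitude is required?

For straight-line motion qE = qvB, so E = vB.
E = 3.0×10⁶ × 0.098 = 2.9×10⁵ V/m.

E = 2.9×10⁵ V/m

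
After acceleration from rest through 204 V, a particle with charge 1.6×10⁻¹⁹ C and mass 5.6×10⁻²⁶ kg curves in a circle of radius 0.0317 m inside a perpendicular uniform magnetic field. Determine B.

B ≈ 0.377 T

v = √(2|q|V/m) = √(2·1.6×10⁻¹⁹·204/5.6×10⁻²⁶) ≈ 3.414×10⁴ m/s.
B = mv/(|q|r) = (5.6×10⁻²⁶)(3.414×10⁴)/((1.6×10⁻¹⁹)(0.0317)) ≈ 0.377 T.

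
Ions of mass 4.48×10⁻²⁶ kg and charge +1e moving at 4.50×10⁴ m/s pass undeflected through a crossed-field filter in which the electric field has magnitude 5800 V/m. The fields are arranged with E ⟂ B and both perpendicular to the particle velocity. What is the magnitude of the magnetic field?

B = 0.129 T

Balance of forces in the selector: qE = qvB ⇒ B = E/v.
B = 5800/4.50×10⁴ = 0.129 T.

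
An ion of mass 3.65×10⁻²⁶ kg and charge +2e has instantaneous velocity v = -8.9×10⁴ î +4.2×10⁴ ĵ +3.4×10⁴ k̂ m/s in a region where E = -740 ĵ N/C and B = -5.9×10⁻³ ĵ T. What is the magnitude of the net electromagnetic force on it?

v×B = (201, 0, 525) N/C.
E + v×B = (201, -740, 525) N/C.
F = q(E + v×B) = (3.204×10⁻¹⁹ C)·(201, -740, 525) = (6.43×10⁻¹⁷, -2.37×10⁻¹⁶, 1.68×10⁻¹⁶) N.
|F| = 2.98×10⁻¹⁶ N.

|F| ≈ 2.98×10⁻¹⁶ N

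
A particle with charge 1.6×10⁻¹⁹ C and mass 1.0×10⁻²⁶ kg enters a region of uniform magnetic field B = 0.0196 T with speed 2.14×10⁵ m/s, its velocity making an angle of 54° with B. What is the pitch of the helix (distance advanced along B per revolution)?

v∥ = v cosθ = 2.14×10⁵·cos54° ≈ 1.258×10⁵ m/s.
T = 2πm/(|q|B) = 2π(1.0×10⁻²⁶)/((1.6×10⁻¹⁹)(0.0196)) ≈ 2.004×10⁻⁵ s.
pitch = v∥ T = (1.258×10⁵)(2.004×10⁻⁵) ≈ 2.52 m.

p ≈ 2.52 m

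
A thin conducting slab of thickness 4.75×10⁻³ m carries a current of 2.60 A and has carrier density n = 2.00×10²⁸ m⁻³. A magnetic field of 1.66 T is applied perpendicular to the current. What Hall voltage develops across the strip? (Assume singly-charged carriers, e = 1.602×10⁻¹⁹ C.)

V_H = IB/(n e t).
V_H = (2.60)(1.66)/((2.00×10²⁸)(1.602×10⁻¹⁹)(4.75×10⁻³)) ≈ 2.84×10⁻⁷ V.

V_H ≈ 2.84×10⁻⁷ V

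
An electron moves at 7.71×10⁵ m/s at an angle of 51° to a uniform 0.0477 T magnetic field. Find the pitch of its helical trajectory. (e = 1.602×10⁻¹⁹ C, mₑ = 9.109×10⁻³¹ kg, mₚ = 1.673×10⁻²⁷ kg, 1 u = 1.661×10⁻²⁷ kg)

p ≈ 3.63×10⁻⁴ m

v∥ = v cosθ = 7.71×10⁵·cos51° ≈ 4.852×10⁵ m/s.
T = 2πm/(|q|B) = 2π(9.109×10⁻³¹)/((1.602×10⁻¹⁹)(0.0477)) ≈ 7.490×10⁻¹⁰ s.
pitch = v∥ T = (4.852×10⁵)(7.490×10⁻¹⁰) ≈ 3.63×10⁻⁴ m.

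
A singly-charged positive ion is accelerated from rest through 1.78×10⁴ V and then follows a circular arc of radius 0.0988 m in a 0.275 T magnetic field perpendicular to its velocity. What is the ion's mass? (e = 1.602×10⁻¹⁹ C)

m ≈ 3.32×10⁻²⁷ kg

Combine |q|V = ½mv² and r = mv/(|q|B): eliminate v to get m = qB²r²/(2V).
m = (1.602×10⁻¹⁹)(0.275)²(0.0988)²/(2·1.78×10⁴) ≈ 3.32×10⁻²⁷ kg.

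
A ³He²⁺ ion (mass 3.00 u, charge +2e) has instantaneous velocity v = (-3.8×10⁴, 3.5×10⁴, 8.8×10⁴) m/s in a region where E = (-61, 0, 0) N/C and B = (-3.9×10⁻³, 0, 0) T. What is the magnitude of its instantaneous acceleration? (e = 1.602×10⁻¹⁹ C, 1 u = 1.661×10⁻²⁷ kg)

v×B = (0, -343, 136) N/C.
E + v×B = (-61.0, -343, 136) N/C.
F = q(E + v×B) = (3.204×10⁻¹⁹ C)·(-61.0, -343, 136) = (-1.95×10⁻¹⁷, -1.10×10⁻¹⁶, 4.37×10⁻¹⁷) N.
|a| = |F|/m = 1.199×10⁻¹⁶/4.983×10⁻²⁷ ≈ 2.41×10¹⁰ m/s².

|a| ≈ 2.41×10¹⁰ m/s²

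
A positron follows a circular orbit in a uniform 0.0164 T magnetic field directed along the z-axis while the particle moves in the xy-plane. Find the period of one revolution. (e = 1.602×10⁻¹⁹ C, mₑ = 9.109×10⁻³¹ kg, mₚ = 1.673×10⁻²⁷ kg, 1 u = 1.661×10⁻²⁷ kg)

The cyclotron period depends only on m, q, B: T = 2πm/(|q|B).
T = 2π(9.109×10⁻³¹)/((1.602×10⁻¹⁹)(0.0164)) ≈ 2.18×10⁻⁹ s.

T ≈ 2.18×10⁻⁹ s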